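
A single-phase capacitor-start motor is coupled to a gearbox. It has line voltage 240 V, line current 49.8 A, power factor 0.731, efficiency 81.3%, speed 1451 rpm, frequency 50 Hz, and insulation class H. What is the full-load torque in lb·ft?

P_in = V·I·cosφ = 240 × 49.8 × 0.731 = 8737 W
P_out = η·P_in = 0.813 × 8737 = 7103 W
n = 1451 rpm
ω = 2π×1451/60 = 151.9 rad/s
τ = P_out/ω = 7103/151.9 = 46.76 N·m
In lb·ft: 46.76/1.356 = 34.5 lb·ft

34.5 lb·ft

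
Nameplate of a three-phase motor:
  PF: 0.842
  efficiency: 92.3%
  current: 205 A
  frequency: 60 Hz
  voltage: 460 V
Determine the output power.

P_in = √3·V·I·cosφ = 1.732 × 460 × 205 × 0.842 = 137522 W
P_out = η·P_in = 0.923 × 137522 = 126933 W

127 kW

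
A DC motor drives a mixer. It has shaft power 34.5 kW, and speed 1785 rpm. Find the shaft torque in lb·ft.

ω = 2π × 1785/60 = 186.9 rad/s
τ = P/ω = 34500/186.9 = 184.6 N·m
In lb·ft: 184.6/1.356 = 136 lb·ft

136 lb·ft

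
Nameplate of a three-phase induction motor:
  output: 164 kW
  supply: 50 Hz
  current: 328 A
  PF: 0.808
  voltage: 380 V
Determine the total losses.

P_in = √3·V·I·cosφ = 1.732×380×328×0.808 = 174428 W
P_out = 164000 W
Losses = P_in − P_out = 174428 − 164000 = 10428 W

10400 W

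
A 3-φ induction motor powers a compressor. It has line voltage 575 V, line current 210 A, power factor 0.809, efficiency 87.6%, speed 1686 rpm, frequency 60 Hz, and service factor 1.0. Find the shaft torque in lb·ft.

619 lb·ft

P_in = √3·V·I·cosφ = 1.732 × 575 × 210 × 0.809 = 169193 W
P_out = η·P_in = 0.876 × 169193 = 148213 W
n = 1686 rpm
ω = 2π×1686/60 = 176.6 rad/s
τ = P_out/ω = 148213/176.6 = 839.3 N·m
In lb·ft: 839.3/1.356 = 619 lb·ft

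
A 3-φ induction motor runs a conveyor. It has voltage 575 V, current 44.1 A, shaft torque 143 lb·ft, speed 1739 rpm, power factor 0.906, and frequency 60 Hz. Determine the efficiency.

88.7 %

τ = 143 lb·ft × 1.356 = 193.9 N·m
ω = 2π × 1739/60 = 182.1 rad/s; P_out = τω = 193.9 × 182.1 = 35309 W
P_in = √3·V_L·I_L·cosφ = 1.732 × 575 × 44.1 × 0.906 = 39791 W
η = P_out / P_in = 35309 / 39791 = 0.887 = 88.7%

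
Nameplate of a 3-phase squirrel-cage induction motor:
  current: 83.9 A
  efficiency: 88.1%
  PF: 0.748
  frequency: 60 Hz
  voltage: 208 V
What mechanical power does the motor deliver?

19.9 kW

P_in = √3·V·I·cosφ = 1.732 × 208 × 83.9 × 0.748 = 22609 W
P_out = η·P_in = 0.881 × 22609 = 19919 W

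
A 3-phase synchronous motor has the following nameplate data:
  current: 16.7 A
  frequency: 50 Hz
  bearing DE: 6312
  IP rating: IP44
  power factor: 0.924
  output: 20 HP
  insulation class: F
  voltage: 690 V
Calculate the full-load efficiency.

P_out = 20 × 746 = 14920 W
P_in = √3·V_L·I_L·cosφ = 1.732 × 690 × 16.7 × 0.924 = 18441 W
η = P_out / P_in = 14920 / 18441 = 0.809 = 80.9%

80.9 %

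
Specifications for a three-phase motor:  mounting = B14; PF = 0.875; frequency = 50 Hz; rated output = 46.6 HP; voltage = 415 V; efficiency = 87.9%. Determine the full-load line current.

62.9 A

P_out = 46.6 × 746 = 34764 W
P_in = P_out / η = 34764 / 0.879 = 39549 W
I_L = P_in / (√3·V_L·cosφ) = 39549 / (1.732 × 415 × 0.875) = 62.9 A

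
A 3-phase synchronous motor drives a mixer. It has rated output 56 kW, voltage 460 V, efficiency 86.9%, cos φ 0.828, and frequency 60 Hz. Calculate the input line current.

P_out = 56 kW = 56000 W
P_in = P_out / η = 56000 / 0.869 = 64442 W
I_L = P_in / (√3·V_L·cosφ) = 64442 / (1.732 × 460 × 0.828) = 97.7 A

97.7 A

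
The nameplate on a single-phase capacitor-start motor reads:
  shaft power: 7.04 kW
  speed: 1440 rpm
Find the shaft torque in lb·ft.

34.4 lb·ft

ω = 2π × 1440/60 = 150.8 rad/s
τ = P/ω = 7040/150.8 = 46.68 N·m
In lb·ft: 46.68/1.356 = 34.4 lb·ft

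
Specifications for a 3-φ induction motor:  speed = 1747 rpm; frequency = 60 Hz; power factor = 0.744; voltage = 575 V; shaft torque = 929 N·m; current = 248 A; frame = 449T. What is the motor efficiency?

92.5 %

ω = 2π × 1747/60 = 182.9 rad/s; P_out = τω = 929 × 182.9 = 169914 W
P_in = √3·V_L·I_L·cosφ = 1.732 × 575 × 248 × 0.744 = 183756 W
η = P_out / P_in = 169914 / 183756 = 0.925 = 92.5%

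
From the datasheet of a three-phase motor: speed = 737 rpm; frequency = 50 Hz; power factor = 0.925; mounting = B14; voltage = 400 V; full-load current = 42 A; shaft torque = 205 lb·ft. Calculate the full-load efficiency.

79.7 %

τ = 205 lb·ft × 1.356 = 278 N·m
ω = 2π × 737/60 = 77.18 rad/s; P_out = τω = 278 × 77.18 = 21456 W
P_in = √3·V_L·I_L·cosφ = 1.732 × 400 × 42 × 0.925 = 26915 W
η = P_out / P_in = 21456 / 26915 = 0.797 = 79.7%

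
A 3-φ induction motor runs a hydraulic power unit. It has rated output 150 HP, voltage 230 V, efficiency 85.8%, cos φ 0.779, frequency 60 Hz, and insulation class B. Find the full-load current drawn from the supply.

P_out = 150 × 746 = 111900 W
P_in = P_out / η = 111900 / 0.858 = 130420 W
I_L = P_in / (√3·V_L·cosφ) = 130420 / (1.732 × 230 × 0.779) = 420 A

420 A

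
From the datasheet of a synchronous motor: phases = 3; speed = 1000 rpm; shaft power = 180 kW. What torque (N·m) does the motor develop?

1720 N·m

ω = 2π × 1000/60 = 104.7 rad/s
τ = P/ω = 180000/104.7 = 1720 N·m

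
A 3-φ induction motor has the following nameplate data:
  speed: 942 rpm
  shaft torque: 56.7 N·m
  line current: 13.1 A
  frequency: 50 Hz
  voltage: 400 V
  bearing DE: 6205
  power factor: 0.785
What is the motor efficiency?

ω = 2π × 942/60 = 98.65 rad/s; P_out = τω = 56.7 × 98.65 = 5593 W
P_in = √3·V_L·I_L·cosφ = 1.732 × 400 × 13.1 × 0.785 = 7124 W
η = P_out / P_in = 5593 / 7124 = 0.785 = 78.5%

78.5 %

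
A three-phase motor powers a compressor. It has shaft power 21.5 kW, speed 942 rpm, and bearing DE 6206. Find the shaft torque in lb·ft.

ω = 2π × 942/60 = 98.65 rad/s
τ = P/ω = 21500/98.65 = 217.9 N·m
In lb·ft: 217.9/1.356 = 161 lb·ft

161 lb·ft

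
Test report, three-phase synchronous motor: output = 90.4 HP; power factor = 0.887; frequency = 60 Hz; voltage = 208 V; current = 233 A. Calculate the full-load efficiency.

90.6 %

P_out = 90.4 × 746 = 67438 W
P_in = √3·V_L·I_L·cosφ = 1.732 × 208 × 233 × 0.887 = 74454 W
η = P_out / P_in = 67438 / 74454 = 0.906 = 90.6%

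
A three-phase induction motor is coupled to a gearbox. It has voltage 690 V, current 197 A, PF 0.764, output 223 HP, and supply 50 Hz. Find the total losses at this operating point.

13.5 kW

P_in = √3·V·I·cosφ = 1.732×690×197×0.764 = 179869 W
P_out = 223×746 = 166358 W
Losses = P_in − P_out = 179869 − 166358 = 13511 W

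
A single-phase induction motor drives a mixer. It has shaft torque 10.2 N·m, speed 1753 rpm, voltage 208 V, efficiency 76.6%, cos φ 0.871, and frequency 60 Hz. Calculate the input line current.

ω = 2π×1753/60 = 183.6 rad/s; P_out = τω = 10.2 × 183.6 = 1873 W
P_in = P_out / η = 1873 / 0.766 = 2445 W
I = P_in / (V·cosφ) = 2445 / (208 × 0.871) = 13.5 A

13.5 A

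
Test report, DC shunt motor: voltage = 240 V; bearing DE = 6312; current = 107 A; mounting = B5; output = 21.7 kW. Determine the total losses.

P_in = V·I = 240×107 = 25680 W
P_out = 21700 W
Losses = P_in − P_out = 25680 − 21700 = 3980 W

3.98 kW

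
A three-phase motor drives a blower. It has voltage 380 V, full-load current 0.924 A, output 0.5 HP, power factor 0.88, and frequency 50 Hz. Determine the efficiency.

P_out = 0.5 × 746 = 373 W
P_in = √3·V_L·I_L·cosφ = 1.732 × 380 × 0.924 × 0.88 = 535 W
η = P_out / P_in = 373 / 535 = 0.697 = 69.7%

69.7 %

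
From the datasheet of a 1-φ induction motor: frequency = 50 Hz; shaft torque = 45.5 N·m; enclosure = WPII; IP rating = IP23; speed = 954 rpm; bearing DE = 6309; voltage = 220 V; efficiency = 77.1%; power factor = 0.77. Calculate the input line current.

34.8 A

ω = 2π×954/60 = 99.9 rad/s; P_out = τω = 45.5 × 99.9 = 4545 W
P_in = P_out / η = 4545 / 0.771 = 5895 W
I = P_in / (V·cosφ) = 5895 / (220 × 0.77) = 34.8 A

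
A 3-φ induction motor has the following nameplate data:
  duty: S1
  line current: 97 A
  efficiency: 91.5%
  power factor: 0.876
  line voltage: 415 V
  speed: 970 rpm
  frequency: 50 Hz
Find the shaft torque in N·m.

550 N·m

P_in = √3·V·I·cosφ = 1.732 × 415 × 97 × 0.876 = 61076 W
P_out = η·P_in = 0.915 × 61076 = 55885 W
n = 970 rpm
ω = 2π×970/60 = 101.6 rad/s
τ = P_out/ω = 55885/101.6 = 550 N·m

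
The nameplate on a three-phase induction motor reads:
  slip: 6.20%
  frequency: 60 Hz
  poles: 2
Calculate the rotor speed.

3377 rpm

n_s = 120f/p = 120×60/2 = 3600 rpm
n = n_s(1 − s) = 3600 × (1 − 0.062) = 3377 rpm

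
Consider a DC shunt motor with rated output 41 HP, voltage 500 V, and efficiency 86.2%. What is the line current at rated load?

71 A

P_out = 41 × 746 = 30586 W
P_in = P_out / η = 30586 / 0.862 = 35483 W
I = P_in / V = 35483 / 500 = 71 A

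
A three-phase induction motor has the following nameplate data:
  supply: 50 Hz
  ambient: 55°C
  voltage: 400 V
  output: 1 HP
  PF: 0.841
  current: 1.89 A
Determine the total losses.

P_in = √3·V·I·cosφ = 1.732×400×1.89×0.841 = 1101 W
P_out = 1×746 = 746 W
Losses = P_in − P_out = 1101 − 746 = 355 W

355 W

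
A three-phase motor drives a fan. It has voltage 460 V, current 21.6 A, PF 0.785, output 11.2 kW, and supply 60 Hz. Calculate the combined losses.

P_in = √3·V·I·cosφ = 1.732×460×21.6×0.785 = 13509 W
P_out = 11200 W
Losses = P_in − P_out = 13509 − 11200 = 2309 W

2310 W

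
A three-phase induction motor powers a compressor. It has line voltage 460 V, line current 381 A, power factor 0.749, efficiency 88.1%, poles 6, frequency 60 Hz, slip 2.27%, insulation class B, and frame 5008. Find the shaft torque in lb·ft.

1200 lb·ft

P_in = √3·V·I·cosφ = 1.732 × 460 × 381 × 0.749 = 227359 W
P_out = η·P_in = 0.881 × 227359 = 200303 W
n_s = 120×60/6 = 1200 rpm; n = 1200×(1−0.0227) = 1173 rpm
ω = 2π×1173/60 = 122.8 rad/s
τ = P_out/ω = 200303/122.8 = 1631 N·m
In lb·ft: 1631/1.356 = 1200 lb·ft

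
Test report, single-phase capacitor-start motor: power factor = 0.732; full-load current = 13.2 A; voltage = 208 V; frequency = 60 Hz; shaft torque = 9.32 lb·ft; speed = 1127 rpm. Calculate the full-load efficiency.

τ = 9.32 lb·ft × 1.356 = 12.64 N·m
ω = 2π × 1127/60 = 118 rad/s; P_out = τω = 12.64 × 118 = 1492 W
P_in = V·I·cosφ = 208 × 13.2 × 0.732 = 2010 W
η = P_out / P_in = 1492 / 2010 = 0.742 = 74.2%

74.2 %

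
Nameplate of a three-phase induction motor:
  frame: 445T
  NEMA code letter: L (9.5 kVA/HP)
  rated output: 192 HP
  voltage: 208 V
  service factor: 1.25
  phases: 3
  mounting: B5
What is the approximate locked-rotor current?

S_LR = 9.5 × 192 = 1824 kVA
I_LR = S_LR/(√3·V_L) = 1824000/(1.732×208) = 5060 A

5060 A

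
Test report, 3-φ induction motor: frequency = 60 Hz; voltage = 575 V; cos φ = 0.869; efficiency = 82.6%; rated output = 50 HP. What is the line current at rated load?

P_out = 50 × 746 = 37300 W
P_in = P_out / η = 37300 / 0.826 = 45157 W
I_L = P_in / (√3·V_L·cosφ) = 45157 / (1.732 × 575 × 0.869) = 52.2 A

52.2 A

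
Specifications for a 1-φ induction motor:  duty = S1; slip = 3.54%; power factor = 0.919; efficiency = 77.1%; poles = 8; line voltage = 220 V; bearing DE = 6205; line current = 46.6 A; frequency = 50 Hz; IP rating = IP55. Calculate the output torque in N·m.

P_in = V·I·cosφ = 220 × 46.6 × 0.919 = 9422 W
P_out = η·P_in = 0.771 × 9422 = 7264 W
n_s = 120×50/8 = 750 rpm; n = 750×(1−0.0354) = 723 rpm
ω = 2π×723/60 = 75.71 rad/s
τ = P_out/ω = 7264/75.71 = 95.9 N·m

95.9 N·m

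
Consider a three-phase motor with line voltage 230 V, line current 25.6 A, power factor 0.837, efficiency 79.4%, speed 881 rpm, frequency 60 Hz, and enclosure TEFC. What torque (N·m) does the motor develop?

73.5 N·m

P_in = √3·V·I·cosφ = 1.732 × 230 × 25.6 × 0.837 = 8536 W
P_out = η·P_in = 0.794 × 8536 = 6778 W
n = 881 rpm
ω = 2π×881/60 = 92.26 rad/s
τ = P_out/ω = 6778/92.26 = 73.5 N·m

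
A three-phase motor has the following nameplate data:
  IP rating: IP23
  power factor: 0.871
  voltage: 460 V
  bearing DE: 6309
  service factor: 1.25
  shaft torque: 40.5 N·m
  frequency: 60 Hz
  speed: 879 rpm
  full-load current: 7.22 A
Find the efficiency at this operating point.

ω = 2π × 879/60 = 92.05 rad/s; P_out = τω = 40.5 × 92.05 = 3728 W
P_in = √3·V_L·I_L·cosφ = 1.732 × 460 × 7.22 × 0.871 = 5010 W
η = P_out / P_in = 3728 / 5010 = 0.744 = 74.4%

74.4 %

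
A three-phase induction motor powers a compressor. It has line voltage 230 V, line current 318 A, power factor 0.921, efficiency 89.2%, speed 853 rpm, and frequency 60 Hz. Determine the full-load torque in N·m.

1170 N·m

P_in = √3·V·I·cosφ = 1.732 × 230 × 318 × 0.921 = 116671 W
P_out = η·P_in = 0.892 × 116671 = 104071 W
n = 853 rpm
ω = 2π×853/60 = 89.33 rad/s
τ = P_out/ω = 104071/89.33 = 1170 N·m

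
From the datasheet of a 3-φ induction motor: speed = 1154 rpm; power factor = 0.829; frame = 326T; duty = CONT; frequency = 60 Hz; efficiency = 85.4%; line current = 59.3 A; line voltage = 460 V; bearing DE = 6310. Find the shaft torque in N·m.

P_in = √3·V·I·cosφ = 1.732 × 460 × 59.3 × 0.829 = 39167 W
P_out = η·P_in = 0.854 × 39167 = 33449 W
n = 1154 rpm
ω = 2π×1154/60 = 120.8 rad/s
τ = P_out/ω = 33449/120.8 = 277 N·m

277 N·m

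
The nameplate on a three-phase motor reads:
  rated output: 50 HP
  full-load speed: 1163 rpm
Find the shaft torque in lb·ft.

P_out = 50 × 746 = 37300 W
ω = 2π × 1163/60 = 121.8 rad/s
τ = P_out/ω = 37300/121.8 = 306.2 N·m
In lb·ft: 306.2/1.356 = 226 lb·ft

226 lb·ft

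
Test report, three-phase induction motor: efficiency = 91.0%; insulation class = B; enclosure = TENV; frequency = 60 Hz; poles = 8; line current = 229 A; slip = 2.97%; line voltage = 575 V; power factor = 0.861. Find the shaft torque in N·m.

1950 N·m

P_in = √3·V·I·cosφ = 1.732 × 575 × 229 × 0.861 = 196361 W
P_out = η·P_in = 0.91 × 196361 = 178689 W
n_s = 120×60/8 = 900 rpm; n = 900×(1−0.0297) = 873 rpm
ω = 2π×873/60 = 91.42 rad/s
τ = P_out/ω = 178689/91.42 = 1950 N·m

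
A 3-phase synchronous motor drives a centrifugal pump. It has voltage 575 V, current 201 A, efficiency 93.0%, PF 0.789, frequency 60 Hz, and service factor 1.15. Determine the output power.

147 kW

P_in = √3·V·I·cosφ = 1.732 × 575 × 201 × 0.789 = 157939 W
P_out = η·P_in = 0.93 × 157939 = 146883 W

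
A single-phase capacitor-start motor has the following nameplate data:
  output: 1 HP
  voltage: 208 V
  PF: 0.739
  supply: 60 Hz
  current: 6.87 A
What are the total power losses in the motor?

P_in = V·I·cosφ = 208×6.87×0.739 = 1056 W
P_out = 1×746 = 746 W
Losses = P_in − P_out = 1056 − 746 = 310 W

310 W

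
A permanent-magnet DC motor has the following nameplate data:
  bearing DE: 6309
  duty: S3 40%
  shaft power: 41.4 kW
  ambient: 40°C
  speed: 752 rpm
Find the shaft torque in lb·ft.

388 lb·ft

ω = 2π × 752/60 = 78.75 rad/s
τ = P/ω = 41400/78.75 = 525.7 N·m
In lb·ft: 525.7/1.356 = 388 lb·ft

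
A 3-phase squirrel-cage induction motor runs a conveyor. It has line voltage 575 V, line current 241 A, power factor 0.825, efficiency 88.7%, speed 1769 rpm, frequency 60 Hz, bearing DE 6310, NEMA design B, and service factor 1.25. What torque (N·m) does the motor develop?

948 N·m

P_in = √3·V·I·cosφ = 1.732 × 575 × 241 × 0.825 = 198010 W
P_out = η·P_in = 0.887 × 198010 = 175635 W
n = 1769 rpm
ω = 2π×1769/60 = 185.2 rad/s
τ = P_out/ω = 175635/185.2 = 948 N·m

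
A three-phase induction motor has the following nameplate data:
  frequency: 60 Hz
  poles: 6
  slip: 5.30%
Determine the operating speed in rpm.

n_s = 120f/p = 120×60/6 = 1200 rpm
n = n_s(1 − s) = 1200 × (1 − 0.053) = 1136 rpm

1136 rpm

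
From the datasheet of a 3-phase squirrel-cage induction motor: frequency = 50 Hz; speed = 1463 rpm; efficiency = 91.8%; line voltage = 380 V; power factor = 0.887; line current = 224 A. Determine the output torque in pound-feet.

578 lb·ft

P_in = √3·V·I·cosφ = 1.732 × 380 × 224 × 0.887 = 130768 W
P_out = η·P_in = 0.918 × 130768 = 120045 W
n = 1463 rpm
ω = 2π×1463/60 = 153.2 rad/s
τ = P_out/ω = 120045/153.2 = 783.6 N·m
In lb·ft: 783.6/1.356 = 578 lb·ft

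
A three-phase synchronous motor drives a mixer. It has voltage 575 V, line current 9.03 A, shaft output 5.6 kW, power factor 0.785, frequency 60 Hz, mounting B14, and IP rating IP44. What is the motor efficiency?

79.3 %

P_out = 5.6 kW = 5600 W
P_in = √3·V_L·I_L·cosφ = 1.732 × 575 × 9.03 × 0.785 = 7059 W
η = P_out / P_in = 5600 / 7059 = 0.793 = 79.3%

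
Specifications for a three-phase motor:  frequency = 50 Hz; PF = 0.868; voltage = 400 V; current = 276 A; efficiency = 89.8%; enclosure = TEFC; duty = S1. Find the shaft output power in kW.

P_in = √3·V·I·cosφ = 1.732 × 400 × 276 × 0.868 = 165973 W
P_out = η·P_in = 0.898 × 165973 = 149044 W

149 kW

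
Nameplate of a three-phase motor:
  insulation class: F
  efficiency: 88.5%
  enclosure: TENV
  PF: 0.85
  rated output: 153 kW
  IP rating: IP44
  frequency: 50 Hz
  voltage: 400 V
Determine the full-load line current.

294 A

P_out = 153 kW = 153000 W
P_in = P_out / η = 153000 / 0.885 = 172881 W
I_L = P_in / (√3·V_L·cosφ) = 172881 / (1.732 × 400 × 0.85) = 294 A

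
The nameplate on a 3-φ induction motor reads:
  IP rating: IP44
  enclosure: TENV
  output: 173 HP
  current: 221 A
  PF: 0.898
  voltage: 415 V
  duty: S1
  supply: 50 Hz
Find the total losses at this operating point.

P_in = √3·V·I·cosφ = 1.732×415×221×0.898 = 142648 W
P_out = 173×746 = 129058 W
Losses = P_in − P_out = 142648 − 129058 = 13590 W

13600 W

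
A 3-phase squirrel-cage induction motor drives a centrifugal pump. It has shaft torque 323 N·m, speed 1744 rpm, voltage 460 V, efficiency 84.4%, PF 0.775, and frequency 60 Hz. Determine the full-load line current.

ω = 2π×1744/60 = 182.6 rad/s; P_out = τω = 323 × 182.6 = 58980 W
P_in = P_out / η = 58980 / 0.844 = 69882 W
I_L = P_in / (√3·V_L·cosφ) = 69882 / (1.732 × 460 × 0.775) = 113 A

113 A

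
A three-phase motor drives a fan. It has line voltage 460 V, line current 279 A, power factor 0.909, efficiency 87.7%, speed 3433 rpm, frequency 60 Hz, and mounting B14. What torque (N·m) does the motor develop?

P_in = √3·V·I·cosφ = 1.732 × 460 × 279 × 0.909 = 202057 W
P_out = η·P_in = 0.877 × 202057 = 177204 W
n = 3433 rpm
ω = 2π×3433/60 = 359.5 rad/s
τ = P_out/ω = 177204/359.5 = 493 N·m

493 N·m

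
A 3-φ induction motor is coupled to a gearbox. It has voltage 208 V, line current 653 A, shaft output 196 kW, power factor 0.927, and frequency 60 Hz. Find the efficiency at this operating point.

P_out = 196 kW = 196000 W
P_in = √3·V_L·I_L·cosφ = 1.732 × 208 × 653 × 0.927 = 218074 W
η = P_out / P_in = 196000 / 218074 = 0.899 = 89.9%

89.9 %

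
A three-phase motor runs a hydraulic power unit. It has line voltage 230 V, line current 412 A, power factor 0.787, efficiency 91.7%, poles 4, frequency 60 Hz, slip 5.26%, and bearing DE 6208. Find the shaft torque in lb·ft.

489 lb·ft

P_in = √3·V·I·cosφ = 1.732 × 230 × 412 × 0.787 = 129166 W
P_out = η·P_in = 0.917 × 129166 = 118445 W
n_s = 120×60/4 = 1800 rpm; n = 1800×(1−0.0526) = 1705 rpm
ω = 2π×1705/60 = 178.5 rad/s
τ = P_out/ω = 118445/178.5 = 663.6 N·m
In lb·ft: 663.6/1.356 = 489 lb·ft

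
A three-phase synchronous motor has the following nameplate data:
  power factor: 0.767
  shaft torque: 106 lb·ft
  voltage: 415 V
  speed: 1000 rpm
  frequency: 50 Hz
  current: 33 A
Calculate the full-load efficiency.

82.7 %

τ = 106 lb·ft × 1.356 = 143.7 N·m
ω = 2π × 1000/60 = 104.7 rad/s; P_out = τω = 143.7 × 104.7 = 15045 W
P_in = √3·V_L·I_L·cosφ = 1.732 × 415 × 33 × 0.767 = 18193 W
η = P_out / P_in = 15045 / 18193 = 0.827 = 82.7%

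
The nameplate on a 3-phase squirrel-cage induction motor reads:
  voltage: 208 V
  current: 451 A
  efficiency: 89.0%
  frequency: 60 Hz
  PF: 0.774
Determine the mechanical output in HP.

P_in = √3·V·I·cosφ = 1.732 × 208 × 451 × 0.774 = 125756 W
P_out = η·P_in = 0.89 × 125756 = 111923 W
= 111923/746 = 150 HP

150 HP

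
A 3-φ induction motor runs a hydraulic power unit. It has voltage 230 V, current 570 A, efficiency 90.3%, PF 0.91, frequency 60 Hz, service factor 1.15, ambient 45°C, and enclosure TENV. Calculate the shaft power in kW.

187 kW

P_in = √3·V·I·cosφ = 1.732 × 230 × 570 × 0.91 = 206629 W
P_out = η·P_in = 0.903 × 206629 = 186586 W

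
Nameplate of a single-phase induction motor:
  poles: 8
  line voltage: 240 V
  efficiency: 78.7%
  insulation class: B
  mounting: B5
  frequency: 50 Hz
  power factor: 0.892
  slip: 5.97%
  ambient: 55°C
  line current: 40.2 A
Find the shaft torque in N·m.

P_in = V·I·cosφ = 240 × 40.2 × 0.892 = 8606 W
P_out = η·P_in = 0.787 × 8606 = 6773 W
n_s = 120×50/8 = 750 rpm; n = 750×(1−0.0597) = 705 rpm
ω = 2π×705/60 = 73.83 rad/s
τ = P_out/ω = 6773/73.83 = 91.7 N·m

91.7 N·m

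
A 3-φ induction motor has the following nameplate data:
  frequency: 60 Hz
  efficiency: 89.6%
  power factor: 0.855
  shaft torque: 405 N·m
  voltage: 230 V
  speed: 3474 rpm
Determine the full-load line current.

483 A

ω = 2π×3474/60 = 363.8 rad/s; P_out = τω = 405 × 363.8 = 147339 W
P_in = P_out / η = 147339 / 0.896 = 164441 W
I_L = P_in / (√3·V_L·cosφ) = 164441 / (1.732 × 230 × 0.855) = 483 A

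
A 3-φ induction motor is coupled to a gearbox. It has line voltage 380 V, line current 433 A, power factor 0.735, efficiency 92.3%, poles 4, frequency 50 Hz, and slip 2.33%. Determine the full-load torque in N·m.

1260 N·m

P_in = √3·V·I·cosφ = 1.732 × 380 × 433 × 0.735 = 209463 W
P_out = η·P_in = 0.923 × 209463 = 193334 W
n_s = 120×50/4 = 1500 rpm; n = 1500×(1−0.0233) = 1465 rpm
ω = 2π×1465/60 = 153.4 rad/s
τ = P_out/ω = 193334/153.4 = 1260 N·m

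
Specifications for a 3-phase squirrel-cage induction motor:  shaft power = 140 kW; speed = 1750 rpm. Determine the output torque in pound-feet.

ω = 2π × 1750/60 = 183.3 rad/s
τ = P/ω = 140000/183.3 = 763.8 N·m
In lb·ft: 763.8/1.356 = 563 lb·ft

563 lb·ft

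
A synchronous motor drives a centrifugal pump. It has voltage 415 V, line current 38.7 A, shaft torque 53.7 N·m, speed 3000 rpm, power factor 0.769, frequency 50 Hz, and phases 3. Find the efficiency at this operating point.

ω = 2π × 3000/60 = 314.2 rad/s; P_out = τω = 53.7 × 314.2 = 16873 W
P_in = √3·V_L·I_L·cosφ = 1.732 × 415 × 38.7 × 0.769 = 21391 W
η = P_out / P_in = 16873 / 21391 = 0.789 = 78.9%

78.9 %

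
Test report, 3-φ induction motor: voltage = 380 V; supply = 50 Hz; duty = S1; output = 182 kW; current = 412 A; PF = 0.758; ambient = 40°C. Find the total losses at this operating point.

23.5 kW

P_in = √3·V·I·cosφ = 1.732×380×412×0.758 = 205541 W
P_out = 182000 W
Losses = P_in − P_out = 205541 − 182000 = 23541 W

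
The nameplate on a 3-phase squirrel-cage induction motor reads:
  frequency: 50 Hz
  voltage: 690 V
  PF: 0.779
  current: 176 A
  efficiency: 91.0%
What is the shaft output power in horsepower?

200 HP

P_in = √3·V·I·cosφ = 1.732 × 690 × 176 × 0.779 = 163850 W
P_out = η·P_in = 0.91 × 163850 = 149104 W
= 149104/746 = 200 HP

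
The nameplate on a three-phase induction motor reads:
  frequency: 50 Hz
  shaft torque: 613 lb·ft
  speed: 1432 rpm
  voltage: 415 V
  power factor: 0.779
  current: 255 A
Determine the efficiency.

87.3 %

τ = 613 lb·ft × 1.356 = 831.2 N·m
ω = 2π × 1432/60 = 150 rad/s; P_out = τω = 831.2 × 150 = 124680 W
P_in = √3·V_L·I_L·cosφ = 1.732 × 415 × 255 × 0.779 = 142782 W
η = P_out / P_in = 124680 / 142782 = 0.873 = 87.3%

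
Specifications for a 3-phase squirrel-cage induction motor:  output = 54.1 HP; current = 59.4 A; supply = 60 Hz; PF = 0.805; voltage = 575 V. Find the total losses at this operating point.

P_in = √3·V·I·cosφ = 1.732×575×59.4×0.805 = 47621 W
P_out = 54.1×746 = 40359 W
Losses = P_in − P_out = 47621 − 40359 = 7262 W

7.26 kW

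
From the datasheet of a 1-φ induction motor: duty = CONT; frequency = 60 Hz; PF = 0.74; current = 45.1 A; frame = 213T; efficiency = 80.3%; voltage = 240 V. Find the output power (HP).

8.62 HP

P_in = V·I·cosφ = 240 × 45.1 × 0.74 = 8010 W
P_out = η·P_in = 0.803 × 8010 = 6432 W
= 6432/746 = 8.62 HP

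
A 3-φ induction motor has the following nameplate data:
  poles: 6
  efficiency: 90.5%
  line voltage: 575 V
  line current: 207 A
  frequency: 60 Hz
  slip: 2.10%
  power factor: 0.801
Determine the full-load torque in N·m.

P_in = √3·V·I·cosφ = 1.732 × 575 × 207 × 0.801 = 165127 W
P_out = η·P_in = 0.905 × 165127 = 149440 W
n_s = 120×60/6 = 1200 rpm; n = 1200×(1−0.021) = 1175 rpm
ω = 2π×1175/60 = 123 rad/s
τ = P_out/ω = 149440/123 = 1210 N·m

1210 N·m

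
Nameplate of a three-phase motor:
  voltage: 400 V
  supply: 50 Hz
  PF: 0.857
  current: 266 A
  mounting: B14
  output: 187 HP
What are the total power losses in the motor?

18400 W

P_in = √3·V·I·cosφ = 1.732×400×266×0.857 = 157932 W
P_out = 187×746 = 139502 W
Losses = P_in − P_out = 157932 − 139502 = 18430 W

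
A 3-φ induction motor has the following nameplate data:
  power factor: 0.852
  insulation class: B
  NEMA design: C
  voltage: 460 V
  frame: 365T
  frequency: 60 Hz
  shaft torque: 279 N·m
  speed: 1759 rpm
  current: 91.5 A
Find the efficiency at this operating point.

ω = 2π × 1759/60 = 184.2 rad/s; P_out = τω = 279 × 184.2 = 51392 W
P_in = √3·V_L·I_L·cosφ = 1.732 × 460 × 91.5 × 0.852 = 62111 W
η = P_out / P_in = 51392 / 62111 = 0.827 = 82.7%

82.7 %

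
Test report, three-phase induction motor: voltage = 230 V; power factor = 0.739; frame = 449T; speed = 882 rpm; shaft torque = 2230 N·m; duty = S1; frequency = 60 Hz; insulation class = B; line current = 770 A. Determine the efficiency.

90.9 %

ω = 2π × 882/60 = 92.36 rad/s; P_out = τω = 2230 × 92.36 = 205963 W
P_in = √3·V_L·I_L·cosφ = 1.732 × 230 × 770 × 0.739 = 226679 W
η = P_out / P_in = 205963 / 226679 = 0.909 = 90.9%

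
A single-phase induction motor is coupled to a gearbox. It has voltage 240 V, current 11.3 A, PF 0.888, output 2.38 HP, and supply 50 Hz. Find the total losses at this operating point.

633 W

P_in = V·I·cosφ = 240×11.3×0.888 = 2408 W
P_out = 2.38×746 = 1775 W
Losses = P_in − P_out = 2408 − 1775 = 633 W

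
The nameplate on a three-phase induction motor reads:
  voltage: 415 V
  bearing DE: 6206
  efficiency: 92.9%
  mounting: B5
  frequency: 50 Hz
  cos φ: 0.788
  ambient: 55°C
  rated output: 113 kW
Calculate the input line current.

215 A

P_out = 113 kW = 113000 W
P_in = P_out / η = 113000 / 0.929 = 121636 W
I_L = P_in / (√3·V_L·cosφ) = 121636 / (1.732 × 415 × 0.788) = 215 A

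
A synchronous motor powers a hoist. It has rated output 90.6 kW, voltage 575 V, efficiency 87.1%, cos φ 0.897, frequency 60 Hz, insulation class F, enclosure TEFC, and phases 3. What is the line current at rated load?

116 A

P_out = 90.6 kW = 90600 W
P_in = P_out / η = 90600 / 0.871 = 104018 W
I_L = P_in / (√3·V_L·cosφ) = 104018 / (1.732 × 575 × 0.897) = 116 A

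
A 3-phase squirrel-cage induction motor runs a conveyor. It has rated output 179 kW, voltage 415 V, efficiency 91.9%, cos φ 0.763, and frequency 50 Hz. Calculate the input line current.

355 A

P_out = 179 kW = 179000 W
P_in = P_out / η = 179000 / 0.919 = 194777 W
I_L = P_in / (√3·V_L·cosφ) = 194777 / (1.732 × 415 × 0.763) = 355 A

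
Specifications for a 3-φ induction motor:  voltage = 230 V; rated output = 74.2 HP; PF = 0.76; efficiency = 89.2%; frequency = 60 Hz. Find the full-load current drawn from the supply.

P_out = 74.2 × 746 = 55353 W
P_in = P_out / η = 55353 / 0.892 = 62055 W
I_L = P_in / (√3·V_L·cosφ) = 62055 / (1.732 × 230 × 0.76) = 205 A

205 A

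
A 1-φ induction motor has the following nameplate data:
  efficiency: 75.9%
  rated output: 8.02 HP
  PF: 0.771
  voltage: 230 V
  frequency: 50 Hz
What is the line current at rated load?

44.5 A

P_out = 8.02 × 746 = 5983 W
P_in = P_out / η = 5983 / 0.759 = 7883 W
I = P_in / (V·cosφ) = 7883 / (230 × 0.771) = 44.5 A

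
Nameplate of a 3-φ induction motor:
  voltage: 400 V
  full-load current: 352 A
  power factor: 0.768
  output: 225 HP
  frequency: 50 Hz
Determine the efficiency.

89.6 %

P_out = 225 × 746 = 167850 W
P_in = √3·V_L·I_L·cosφ = 1.732 × 400 × 352 × 0.768 = 187289 W
η = P_out / P_in = 167850 / 187289 = 0.896 = 89.6%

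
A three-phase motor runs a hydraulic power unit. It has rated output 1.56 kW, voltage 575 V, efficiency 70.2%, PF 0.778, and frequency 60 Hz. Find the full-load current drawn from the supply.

P_out = 1.56 kW = 1560 W
P_in = P_out / η = 1560 / 0.702 = 2222 W
I_L = P_in / (√3·V_L·cosφ) = 2222 / (1.732 × 575 × 0.778) = 2.87 A

2.87 A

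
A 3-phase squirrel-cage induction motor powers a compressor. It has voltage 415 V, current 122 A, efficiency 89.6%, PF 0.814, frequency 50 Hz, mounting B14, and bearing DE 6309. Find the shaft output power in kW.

P_in = √3·V·I·cosφ = 1.732 × 415 × 122 × 0.814 = 71381 W
P_out = η·P_in = 0.896 × 71381 = 63957 W

64 kW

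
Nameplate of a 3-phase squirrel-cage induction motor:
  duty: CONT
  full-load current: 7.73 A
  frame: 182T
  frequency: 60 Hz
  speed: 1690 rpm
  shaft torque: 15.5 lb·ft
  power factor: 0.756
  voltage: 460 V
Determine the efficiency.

79.9 %

τ = 15.5 lb·ft × 1.356 = 21.02 N·m
ω = 2π × 1690/60 = 177 rad/s; P_out = τω = 21.02 × 177 = 3721 W
P_in = √3·V_L·I_L·cosφ = 1.732 × 460 × 7.73 × 0.756 = 4656 W
η = P_out / P_in = 3721 / 4656 = 0.799 = 79.9%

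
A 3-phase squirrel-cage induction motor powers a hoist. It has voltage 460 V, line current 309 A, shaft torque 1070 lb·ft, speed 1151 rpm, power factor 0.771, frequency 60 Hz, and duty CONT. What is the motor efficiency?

τ = 1070 lb·ft × 1.356 = 1451 N·m
ω = 2π × 1151/60 = 120.5 rad/s; P_out = τω = 1451 × 120.5 = 174846 W
P_in = √3·V_L·I_L·cosφ = 1.732 × 460 × 309 × 0.771 = 189810 W
η = P_out / P_in = 174846 / 189810 = 0.921 = 92.1%

92.1 %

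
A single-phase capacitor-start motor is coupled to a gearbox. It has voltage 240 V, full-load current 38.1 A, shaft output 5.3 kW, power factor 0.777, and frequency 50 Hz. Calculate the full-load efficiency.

P_out = 5.3 kW = 5300 W
P_in = V·I·cosφ = 240 × 38.1 × 0.777 = 7105 W
η = P_out / P_in = 5300 / 7105 = 0.746 = 74.6%

74.6 %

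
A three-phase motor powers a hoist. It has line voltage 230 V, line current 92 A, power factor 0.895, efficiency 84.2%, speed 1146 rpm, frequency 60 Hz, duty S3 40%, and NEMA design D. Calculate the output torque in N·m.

230 N·m

P_in = √3·V·I·cosφ = 1.732 × 230 × 92 × 0.895 = 32801 W
P_out = η·P_in = 0.842 × 32801 = 27618 W
n = 1146 rpm
ω = 2π×1146/60 = 120 rad/s
τ = P_out/ω = 27618/120 = 230 N·m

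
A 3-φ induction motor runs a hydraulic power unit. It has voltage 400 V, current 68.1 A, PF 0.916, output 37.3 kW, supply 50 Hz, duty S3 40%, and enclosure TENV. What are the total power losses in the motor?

5920 W

P_in = √3·V·I·cosφ = 1.732×400×68.1×0.916 = 43217 W
P_out = 37300 W
Losses = P_in − P_out = 43217 − 37300 = 5917 W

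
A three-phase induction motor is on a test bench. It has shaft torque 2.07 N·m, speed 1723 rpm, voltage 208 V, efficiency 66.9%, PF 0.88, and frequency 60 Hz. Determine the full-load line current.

ω = 2π×1723/60 = 180.4 rad/s; P_out = τω = 2.07 × 180.4 = 373 W
P_in = P_out / η = 373 / 0.669 = 558 W
I_L = P_in / (√3·V_L·cosφ) = 558 / (1.732 × 208 × 0.88) = 1.76 A

1.76 A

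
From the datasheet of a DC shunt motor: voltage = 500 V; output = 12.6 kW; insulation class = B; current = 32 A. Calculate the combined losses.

P_in = V·I = 500×32 = 16000 W
P_out = 12600 W
Losses = P_in − P_out = 16000 − 12600 = 3400 W

3400 W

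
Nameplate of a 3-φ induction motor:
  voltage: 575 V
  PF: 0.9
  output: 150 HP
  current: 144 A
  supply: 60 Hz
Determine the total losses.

17200 W

P_in = √3·V·I·cosφ = 1.732×575×144×0.9 = 129069 W
P_out = 150×746 = 111900 W
Losses = P_in − P_out = 129069 − 111900 = 17169 W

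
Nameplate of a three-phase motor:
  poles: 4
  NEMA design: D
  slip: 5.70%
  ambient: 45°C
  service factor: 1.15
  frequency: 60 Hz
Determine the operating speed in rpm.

n_s = 120f/p = 120×60/4 = 1800 rpm
n = n_s(1 − s) = 1800 × (1 − 0.057) = 1697 rpm

1697 rpm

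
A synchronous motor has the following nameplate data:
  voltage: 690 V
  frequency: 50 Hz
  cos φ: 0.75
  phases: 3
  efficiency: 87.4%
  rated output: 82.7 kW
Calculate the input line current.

106 A

P_out = 82.7 kW = 82700 W
P_in = P_out / η = 82700 / 0.874 = 94622 W
I_L = P_in / (√3·V_L·cosφ) = 94622 / (1.732 × 690 × 0.75) = 106 A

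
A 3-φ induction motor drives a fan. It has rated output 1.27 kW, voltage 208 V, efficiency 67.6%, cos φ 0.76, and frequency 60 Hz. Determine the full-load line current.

P_out = 1.27 kW = 1270 W
P_in = P_out / η = 1270 / 0.676 = 1879 W
I_L = P_in / (√3·V_L·cosφ) = 1879 / (1.732 × 208 × 0.76) = 6.86 A

6.86 A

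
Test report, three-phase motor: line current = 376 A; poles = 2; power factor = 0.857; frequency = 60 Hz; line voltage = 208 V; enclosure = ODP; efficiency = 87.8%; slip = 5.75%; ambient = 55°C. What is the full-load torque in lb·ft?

212 lb·ft

P_in = √3·V·I·cosφ = 1.732 × 208 × 376 × 0.857 = 116086 W
P_out = η·P_in = 0.878 × 116086 = 101924 W
n_s = 120×60/2 = 3600 rpm; n = 3600×(1−0.0575) = 3393 rpm
ω = 2π×3393/60 = 355.3 rad/s
τ = P_out/ω = 101924/355.3 = 286.9 N·m
In lb·ft: 286.9/1.356 = 212 lb·ft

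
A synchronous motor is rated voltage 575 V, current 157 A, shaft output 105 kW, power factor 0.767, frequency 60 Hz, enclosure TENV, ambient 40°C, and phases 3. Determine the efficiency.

87.6 %

P_out = 105 kW = 105000 W
P_in = √3·V_L·I_L·cosφ = 1.732 × 575 × 157 × 0.767 = 119925 W
η = P_out / P_in = 105000 / 119925 = 0.876 = 87.6%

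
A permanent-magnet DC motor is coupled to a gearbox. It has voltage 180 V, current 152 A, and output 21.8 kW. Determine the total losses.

5.56 kW

P_in = V·I = 180×152 = 27360 W
P_out = 21800 W
Losses = P_in − P_out = 27360 − 21800 = 5560 W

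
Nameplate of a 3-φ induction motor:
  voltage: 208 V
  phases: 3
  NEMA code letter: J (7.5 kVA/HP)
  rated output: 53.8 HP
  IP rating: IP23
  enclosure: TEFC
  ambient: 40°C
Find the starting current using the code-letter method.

S_LR = 7.5 × 53.8 = 403.5 kVA
I_LR = S_LR/(√3·V_L) = 403500/(1.732×208) = 1120 A

1120 A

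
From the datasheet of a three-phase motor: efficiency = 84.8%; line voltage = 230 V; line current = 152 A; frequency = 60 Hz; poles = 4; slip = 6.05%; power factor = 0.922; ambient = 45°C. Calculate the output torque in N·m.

P_in = √3·V·I·cosφ = 1.732 × 230 × 152 × 0.922 = 55828 W
P_out = η·P_in = 0.848 × 55828 = 47342 W
n_s = 120×60/4 = 1800 rpm; n = 1800×(1−0.0605) = 1691 rpm
ω = 2π×1691/60 = 177.1 rad/s
τ = P_out/ω = 47342/177.1 = 267 N·m

267 N·m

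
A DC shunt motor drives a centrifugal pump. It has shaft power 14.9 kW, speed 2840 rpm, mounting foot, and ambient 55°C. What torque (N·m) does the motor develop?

50.1 N·m

ω = 2π × 2840/60 = 297.4 rad/s
τ = P/ω = 14900/297.4 = 50.1 N·m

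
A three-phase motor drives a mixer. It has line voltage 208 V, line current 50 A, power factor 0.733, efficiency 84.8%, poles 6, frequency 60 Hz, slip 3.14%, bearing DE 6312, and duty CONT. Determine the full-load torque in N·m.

P_in = √3·V·I·cosφ = 1.732 × 208 × 50 × 0.733 = 13203 W
P_out = η·P_in = 0.848 × 13203 = 11196 W
n_s = 120×60/6 = 1200 rpm; n = 1200×(1−0.0314) = 1162 rpm
ω = 2π×1162/60 = 121.7 rad/s
τ = P_out/ω = 11196/121.7 = 92 N·m

92 N·m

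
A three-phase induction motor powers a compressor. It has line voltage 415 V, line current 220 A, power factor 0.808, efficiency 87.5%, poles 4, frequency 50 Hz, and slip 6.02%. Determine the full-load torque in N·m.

P_in = √3·V·I·cosφ = 1.732 × 415 × 220 × 0.808 = 127770 W
P_out = η·P_in = 0.875 × 127770 = 111799 W
n_s = 120×50/4 = 1500 rpm; n = 1500×(1−0.0602) = 1410 rpm
ω = 2π×1410/60 = 147.7 rad/s
τ = P_out/ω = 111799/147.7 = 757 N·m

757 N·m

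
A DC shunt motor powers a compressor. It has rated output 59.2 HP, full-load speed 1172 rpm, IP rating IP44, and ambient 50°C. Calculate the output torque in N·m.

360 N·m

P_out = 59.2 × 746 = 44163 W
ω = 2π × 1172/60 = 122.7 rad/s
τ = P_out/ω = 44163/122.7 = 360 N·m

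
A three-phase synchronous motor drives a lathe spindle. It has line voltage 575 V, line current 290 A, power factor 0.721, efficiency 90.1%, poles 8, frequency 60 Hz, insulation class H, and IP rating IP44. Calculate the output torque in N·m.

P_in = √3·V·I·cosφ = 1.732 × 575 × 290 × 0.721 = 208233 W
P_out = η·P_in = 0.901 × 208233 = 187618 W
n = n_s = 120×60/8 = 900 rpm (synchronous)
ω = 2π×900/60 = 94.25 rad/s
τ = P_out/ω = 187618/94.25 = 1990 N·m

1990 N·m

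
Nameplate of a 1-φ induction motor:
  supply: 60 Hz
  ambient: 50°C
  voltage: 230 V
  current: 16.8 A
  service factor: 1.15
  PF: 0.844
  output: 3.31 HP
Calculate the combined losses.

P_in = V·I·cosφ = 230×16.8×0.844 = 3261 W
P_out = 3.31×746 = 2469 W
Losses = P_in − P_out = 3261 − 2469 = 792 W

792 W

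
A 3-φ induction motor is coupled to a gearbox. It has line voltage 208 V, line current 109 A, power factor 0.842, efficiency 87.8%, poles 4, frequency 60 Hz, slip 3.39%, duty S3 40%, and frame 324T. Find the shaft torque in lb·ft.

P_in = √3·V·I·cosφ = 1.732 × 208 × 109 × 0.842 = 33064 W
P_out = η·P_in = 0.878 × 33064 = 29030 W
n_s = 120×60/4 = 1800 rpm; n = 1800×(1−0.0339) = 1739 rpm
ω = 2π×1739/60 = 182.1 rad/s
τ = P_out/ω = 29030/182.1 = 159.4 N·m
In lb·ft: 159.4/1.356 = 118 lb·ft

118 lb·ft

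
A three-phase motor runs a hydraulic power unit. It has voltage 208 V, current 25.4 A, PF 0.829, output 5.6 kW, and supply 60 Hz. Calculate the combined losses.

1990 W

P_in = √3·V·I·cosφ = 1.732×208×25.4×0.829 = 7586 W
P_out = 5600 W
Losses = P_in − P_out = 7586 − 5600 = 1986 W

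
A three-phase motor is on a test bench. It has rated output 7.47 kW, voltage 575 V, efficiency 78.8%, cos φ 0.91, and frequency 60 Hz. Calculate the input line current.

P_out = 7.47 kW = 7470 W
P_in = P_out / η = 7470 / 0.788 = 9480 W
I_L = P_in / (√3·V_L·cosφ) = 9480 / (1.732 × 575 × 0.91) = 10.5 A

10.5 A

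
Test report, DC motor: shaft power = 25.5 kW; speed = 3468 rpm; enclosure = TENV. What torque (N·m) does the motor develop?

ω = 2π × 3468/60 = 363.2 rad/s
τ = P/ω = 25500/363.2 = 70.2 N·m

70.2 N·m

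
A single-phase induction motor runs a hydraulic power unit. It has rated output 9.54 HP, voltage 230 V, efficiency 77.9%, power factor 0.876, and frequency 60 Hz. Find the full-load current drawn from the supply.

P_out = 9.54 × 746 = 7117 W
P_in = P_out / η = 7117 / 0.779 = 9136 W
I = P_in / (V·cosφ) = 9136 / (230 × 0.876) = 45.3 A

45.3 A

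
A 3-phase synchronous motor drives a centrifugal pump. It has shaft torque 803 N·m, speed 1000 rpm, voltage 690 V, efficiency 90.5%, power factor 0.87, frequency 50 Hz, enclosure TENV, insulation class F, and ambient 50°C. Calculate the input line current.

89.4 A

ω = 2π×1000/60 = 104.7 rad/s; P_out = τω = 803 × 104.7 = 84074 W
P_in = P_out / η = 84074 / 0.905 = 92899 W
I_L = P_in / (√3·V_L·cosφ) = 92899 / (1.732 × 690 × 0.87) = 89.4 A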